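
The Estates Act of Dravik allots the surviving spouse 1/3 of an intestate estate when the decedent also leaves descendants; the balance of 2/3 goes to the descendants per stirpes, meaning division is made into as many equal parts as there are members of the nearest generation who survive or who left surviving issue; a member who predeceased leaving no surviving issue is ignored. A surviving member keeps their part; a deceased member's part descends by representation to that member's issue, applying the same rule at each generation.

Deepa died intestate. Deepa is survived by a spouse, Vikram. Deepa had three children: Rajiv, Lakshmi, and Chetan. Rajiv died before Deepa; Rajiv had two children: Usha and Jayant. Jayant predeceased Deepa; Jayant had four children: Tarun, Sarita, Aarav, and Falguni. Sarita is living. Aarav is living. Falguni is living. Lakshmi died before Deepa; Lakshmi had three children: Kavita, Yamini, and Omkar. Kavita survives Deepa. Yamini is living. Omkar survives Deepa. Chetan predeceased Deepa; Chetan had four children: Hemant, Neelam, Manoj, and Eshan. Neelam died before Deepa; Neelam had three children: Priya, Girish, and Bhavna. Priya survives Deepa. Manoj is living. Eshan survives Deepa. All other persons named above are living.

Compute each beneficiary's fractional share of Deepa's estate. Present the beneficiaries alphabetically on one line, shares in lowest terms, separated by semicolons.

Aarav 1/36; Bhavna 1/54; Eshan 1/18; Falguni 1/36; Girish 1/54; Hemant 1/18; Kavita 2/27; Manoj 1/18; Omkar 2/27; Priya 1/54; Sarita 1/36; Tarun 1/36; Usha 1/9; Vikram 1/3; Yamini 2/27

Vikram, as surviving spouse, takes 1/3.
The remaining 2/3 passes to Deepa's descendants per stirpes.
The 2/3 is divided into 3 equal shares of 2/9 among Rajiv, Lakshmi, Chetan.
Rajiv predeceased; the 2/9 allotted to Rajiv's branch passes to Rajiv's issue by representation.
The 2/9 is divided into 2 equal shares of 1/9 among Usha, Jayant.
Usha is living and takes 1/9.
Jayant predeceased; the 1/9 allotted to Jayant's branch passes to Jayant's issue by representation.
The 1/9 is divided into 4 equal shares of 1/36 among Tarun, Sarita, Aarav, Falguni.
Tarun is living and takes 1/36.
Sarita is living and takes 1/36.
Aarav is living and takes 1/36.
Falguni is living and takes 1/36.
Lakshmi predeceased; the 2/9 allotted to Lakshmi's branch passes to Lakshmi's issue by representation.
The 2/9 is divided into 3 equal shares of 2/27 among Kavita, Yamini, Omkar.
Kavita is living and takes 2/27.
Yamini is living and takes 2/27.
Omkar is living and takes 2/27.
Chetan predeceased; the 2/9 allotted to Chetan's branch passes to Chetan's issue by representation.
The 2/9 is divided into 4 equal shares of 1/18 among Hemant, Neelam, Manoj, Eshan.
Hemant is living and takes 1/18.
Neelam predeceased; the 1/18 allotted to Neelam's branch passes to Neelam's issue by representation.
The 1/18 is divided into 3 equal shares of 1/54 among Priya, Girish, Bhavna.
Priya is living and takes 1/54.
Girish is living and takes 1/54.
Bhavna is living and takes 1/54.
Manoj is living and takes 1/18.
Eshan is living and takes 1/18.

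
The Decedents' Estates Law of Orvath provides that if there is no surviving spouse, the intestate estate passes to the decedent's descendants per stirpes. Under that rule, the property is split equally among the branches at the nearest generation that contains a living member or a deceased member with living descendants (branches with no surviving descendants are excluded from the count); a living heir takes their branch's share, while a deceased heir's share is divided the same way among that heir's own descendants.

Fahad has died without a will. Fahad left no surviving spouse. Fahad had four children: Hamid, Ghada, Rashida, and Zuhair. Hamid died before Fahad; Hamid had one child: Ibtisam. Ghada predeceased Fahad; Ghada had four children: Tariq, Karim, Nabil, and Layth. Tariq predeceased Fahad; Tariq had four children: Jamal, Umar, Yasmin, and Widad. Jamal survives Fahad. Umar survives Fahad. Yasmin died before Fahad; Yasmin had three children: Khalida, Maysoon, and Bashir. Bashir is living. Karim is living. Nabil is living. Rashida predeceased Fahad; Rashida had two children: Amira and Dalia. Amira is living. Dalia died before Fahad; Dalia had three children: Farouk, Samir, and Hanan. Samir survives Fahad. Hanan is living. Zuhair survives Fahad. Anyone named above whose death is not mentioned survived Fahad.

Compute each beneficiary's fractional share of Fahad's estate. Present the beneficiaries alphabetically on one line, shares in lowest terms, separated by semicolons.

There is no surviving spouse, so the entire estate passes to Fahad's descendants per stirpes.
The estate is divided into 4 equal shares of 1/4 among Hamid, Ghada, Rashida, Zuhair.
Hamid predeceased; the 1/4 allotted to Hamid's branch passes to Hamid's issue by representation.
Ibtisam is the sole taker at this level and receives the full 1/4.
Ghada predeceased; the 1/4 allotted to Ghada's branch passes to Ghada's issue by representation.
The 1/4 is divided into 4 equal shares of 1/16 among Tariq, Karim, Nabil, Layth.
Tariq predeceased; the 1/16 allotted to Tariq's branch passes to Tariq's issue by representation.
The 1/16 is divided into 4 equal shares of 1/64 among Jamal, Umar, Yasmin, Widad.
Jamal is living and takes 1/64.
Umar is living and takes 1/64.
Yasmin predeceased; the 1/64 allotted to Yasmin's branch passes to Yasmin's issue by representation.
The 1/64 is divided into 3 equal shares of 1/192 among Khalida, Maysoon, Bashir.
Khalida is living and takes 1/192.
Maysoon is living and takes 1/192.
Bashir is living and takes 1/192.
Widad is living and takes 1/64.
Karim is living and takes 1/16.
Nabil is living and takes 1/16.
Layth is living and takes 1/16.
Rashida predeceased; the 1/4 allotted to Rashida's branch passes to Rashida's issue by representation.
The 1/4 is divided into 2 equal shares of 1/8 among Amira, Dalia.
Amira is living and takes 1/8.
Dalia predeceased; the 1/8 allotted to Dalia's branch passes to Dalia's issue by representation.
The 1/8 is divided into 3 equal shares of 1/24 among Farouk, Samir, Hanan.
Farouk is living and takes 1/24.
Samir is living and takes 1/24.
Hanan is living and takes 1/24.
Zuhair is living and takes 1/4.

Amira 1/8; Bashir 1/192; Farouk 1/24; Hanan 1/24; Ibtisam 1/4; Jamal 1/64; Karim 1/16; Khalida 1/192; Layth 1/16; Maysoon 1/192; Nabil 1/16; Samir 1/24; Umar 1/64; Widad 1/64; Zuhair 1/4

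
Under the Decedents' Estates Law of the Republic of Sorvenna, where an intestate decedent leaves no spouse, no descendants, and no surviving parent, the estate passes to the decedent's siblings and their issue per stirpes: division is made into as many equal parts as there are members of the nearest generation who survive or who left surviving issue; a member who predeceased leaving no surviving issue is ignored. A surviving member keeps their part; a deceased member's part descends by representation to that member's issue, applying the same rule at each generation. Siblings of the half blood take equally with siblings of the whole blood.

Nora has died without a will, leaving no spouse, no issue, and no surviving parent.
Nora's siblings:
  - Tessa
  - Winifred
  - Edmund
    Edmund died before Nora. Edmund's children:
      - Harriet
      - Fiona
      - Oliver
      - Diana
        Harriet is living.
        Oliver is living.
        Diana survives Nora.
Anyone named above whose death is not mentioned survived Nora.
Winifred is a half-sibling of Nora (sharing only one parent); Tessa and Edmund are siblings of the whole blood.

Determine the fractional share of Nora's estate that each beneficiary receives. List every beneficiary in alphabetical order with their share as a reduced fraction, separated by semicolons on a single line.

No spouse, descendants, or parent survives, so the estate passes to Nora's siblings per stirpes.
Half-blood and whole-blood siblings take equally under the stated rule.
The estate is divided into 3 equal shares of 1/3 among Tessa, Winifred, Edmund.
Tessa is living and takes 1/3.
Winifred is living and takes 1/3.
Edmund predeceased; the 1/3 allotted to Edmund's branch passes to Edmund's issue by representation.
The 1/3 is divided into 4 equal shares of 1/12 among Harriet, Fiona, Oliver, Diana.
Harriet is living and takes 1/12.
Fiona is living and takes 1/12.
Oliver is living and takes 1/12.
Diana is living and takes 1/12.

Diana 1/12; Fiona 1/12; Harriet 1/12; Oliver 1/12; Tessa 1/3; Winifred 1/3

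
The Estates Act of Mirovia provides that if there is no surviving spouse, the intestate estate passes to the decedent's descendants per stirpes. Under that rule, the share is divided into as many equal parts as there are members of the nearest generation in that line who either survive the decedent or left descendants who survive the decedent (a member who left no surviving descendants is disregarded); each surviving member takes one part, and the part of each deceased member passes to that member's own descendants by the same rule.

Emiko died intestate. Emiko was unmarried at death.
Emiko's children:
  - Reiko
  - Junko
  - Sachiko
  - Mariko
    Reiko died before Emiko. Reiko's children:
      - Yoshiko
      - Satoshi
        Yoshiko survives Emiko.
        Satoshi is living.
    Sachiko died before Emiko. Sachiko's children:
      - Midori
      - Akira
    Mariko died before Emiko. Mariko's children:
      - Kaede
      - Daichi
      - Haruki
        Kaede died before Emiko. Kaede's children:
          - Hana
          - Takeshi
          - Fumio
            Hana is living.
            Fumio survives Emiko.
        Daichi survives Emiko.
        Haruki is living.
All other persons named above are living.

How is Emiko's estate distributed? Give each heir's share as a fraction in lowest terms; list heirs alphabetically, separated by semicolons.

Akira 1/8; Daichi 1/12; Fumio 1/36; Hana 1/36; Haruki 1/12; Junko 1/4; Midori 1/8; Satoshi 1/8; Takeshi 1/36; Yoshiko 1/8

There is no surviving spouse, so the entire estate passes to Emiko's descendants per stirpes.
The estate is divided into 4 equal shares of 1/4 among Reiko, Junko, Sachiko, Mariko.
Reiko predeceased; the 1/4 allotted to Reiko's branch passes to Reiko's issue by representation.
The 1/4 is divided into 2 equal shares of 1/8 among Yoshiko, Satoshi.
Yoshiko is living and takes 1/8.
Satoshi is living and takes 1/8.
Junko is living and takes 1/4.
Sachiko predeceased; the 1/4 allotted to Sachiko's branch passes to Sachiko's issue by representation.
The 1/4 is divided into 2 equal shares of 1/8 among Midori, Akira.
Midori is living and takes 1/8.
Akira is living and takes 1/8.
Mariko predeceased; the 1/4 allotted to Mariko's branch passes to Mariko's issue by representation.
The 1/4 is divided into 3 equal shares of 1/12 among Kaede, Daichi, Haruki.
Kaede predeceased; the 1/12 allotted to Kaede's branch passes to Kaede's issue by representation.
The 1/12 is divided into 3 equal shares of 1/36 among Hana, Takeshi, Fumio.
Hana is living and takes 1/36.
Takeshi is living and takes 1/36.
Fumio is living and takes 1/36.
Daichi is living and takes 1/12.
Haruki is living and takes 1/12.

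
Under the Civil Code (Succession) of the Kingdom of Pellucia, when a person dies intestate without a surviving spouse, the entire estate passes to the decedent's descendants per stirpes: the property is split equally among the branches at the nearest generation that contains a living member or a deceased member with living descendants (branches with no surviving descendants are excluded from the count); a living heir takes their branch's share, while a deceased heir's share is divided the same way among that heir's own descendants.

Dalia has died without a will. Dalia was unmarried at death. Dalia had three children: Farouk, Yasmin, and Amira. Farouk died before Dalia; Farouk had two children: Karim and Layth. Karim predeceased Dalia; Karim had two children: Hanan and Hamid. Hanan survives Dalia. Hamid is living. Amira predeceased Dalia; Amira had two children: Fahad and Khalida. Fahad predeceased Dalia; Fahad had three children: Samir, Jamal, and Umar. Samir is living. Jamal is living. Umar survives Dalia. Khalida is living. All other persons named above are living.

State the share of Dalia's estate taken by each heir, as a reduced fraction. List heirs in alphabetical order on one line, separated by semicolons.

There is no surviving spouse, so the entire estate passes to Dalia's descendants per stirpes.
The estate is divided into 3 equal shares of 1/3 among Farouk, Yasmin, Amira.
Farouk predeceased; the 1/3 allotted to Farouk's branch passes to Farouk's issue by representation.
The 1/3 is divided into 2 equal shares of 1/6 among Karim, Layth.
Karim predeceased; the 1/6 allotted to Karim's branch passes to Karim's issue by representation.
The 1/6 is divided into 2 equal shares of 1/12 among Hanan, Hamid.
Hanan is living and takes 1/12.
Hamid is living and takes 1/12.
Layth is living and takes 1/6.
Yasmin is living and takes 1/3.
Amira predeceased; the 1/3 allotted to Amira's branch passes to Amira's issue by representation.
The 1/3 is divided into 2 equal shares of 1/6 among Fahad, Khalida.
Fahad predeceased; the 1/6 allotted to Fahad's branch passes to Fahad's issue by representation.
The 1/6 is divided into 3 equal shares of 1/18 among Samir, Jamal, Umar.
Samir is living and takes 1/18.
Jamal is living and takes 1/18.
Umar is living and takes 1/18.
Khalida is living and takes 1/6.

Hamid 1/12; Hanan 1/12; Jamal 1/18; Khalida 1/6; Layth 1/6; Samir 1/18; Umar 1/18; Yasmin 1/3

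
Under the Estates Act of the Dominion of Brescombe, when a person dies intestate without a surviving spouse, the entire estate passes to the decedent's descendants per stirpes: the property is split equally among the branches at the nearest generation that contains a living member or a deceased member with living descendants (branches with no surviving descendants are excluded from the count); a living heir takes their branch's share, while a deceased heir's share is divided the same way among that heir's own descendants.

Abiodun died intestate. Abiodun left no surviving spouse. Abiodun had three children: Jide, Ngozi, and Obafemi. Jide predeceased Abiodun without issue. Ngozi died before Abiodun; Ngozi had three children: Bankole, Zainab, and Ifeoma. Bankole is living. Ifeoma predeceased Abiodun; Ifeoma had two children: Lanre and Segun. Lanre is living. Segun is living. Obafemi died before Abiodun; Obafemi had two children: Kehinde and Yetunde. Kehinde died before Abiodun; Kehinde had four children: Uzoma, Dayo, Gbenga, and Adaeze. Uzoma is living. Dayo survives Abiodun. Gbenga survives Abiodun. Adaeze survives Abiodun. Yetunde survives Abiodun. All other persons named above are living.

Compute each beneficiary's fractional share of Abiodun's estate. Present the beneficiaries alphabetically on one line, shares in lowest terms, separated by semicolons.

There is no surviving spouse, so the entire estate passes to Abiodun's descendants per stirpes.
Jide left no surviving issue, so that branch lapses and is disregarded.
The estate is divided into 2 equal shares of 1/2 among Ngozi, Obafemi.
Ngozi predeceased; the 1/2 allotted to Ngozi's branch passes to Ngozi's issue by representation.
The 1/2 is divided into 3 equal shares of 1/6 among Bankole, Zainab, Ifeoma.
Bankole is living and takes 1/6.
Zainab is living and takes 1/6.
Ifeoma predeceased; the 1/6 allotted to Ifeoma's branch passes to Ifeoma's issue by representation.
The 1/6 is divided into 2 equal shares of 1/12 among Lanre, Segun.
Lanre is living and takes 1/12.
Segun is living and takes 1/12.
Obafemi predeceased; the 1/2 allotted to Obafemi's branch passes to Obafemi's issue by representation.
The 1/2 is divided into 2 equal shares of 1/4 among Kehinde, Yetunde.
Kehinde predeceased; the 1/4 allotted to Kehinde's branch passes to Kehinde's issue by representation.
The 1/4 is divided into 4 equal shares of 1/16 among Uzoma, Dayo, Gbenga, Adaeze.
Uzoma is living and takes 1/16.
Dayo is living and takes 1/16.
Gbenga is living and takes 1/16.
Adaeze is living and takes 1/16.
Yetunde is living and takes 1/4.

Adaeze 1/16; Bankole 1/6; Dayo 1/16; Gbenga 1/16; Lanre 1/12; Segun 1/12; Uzoma 1/16; Yetunde 1/4; Zainab 1/6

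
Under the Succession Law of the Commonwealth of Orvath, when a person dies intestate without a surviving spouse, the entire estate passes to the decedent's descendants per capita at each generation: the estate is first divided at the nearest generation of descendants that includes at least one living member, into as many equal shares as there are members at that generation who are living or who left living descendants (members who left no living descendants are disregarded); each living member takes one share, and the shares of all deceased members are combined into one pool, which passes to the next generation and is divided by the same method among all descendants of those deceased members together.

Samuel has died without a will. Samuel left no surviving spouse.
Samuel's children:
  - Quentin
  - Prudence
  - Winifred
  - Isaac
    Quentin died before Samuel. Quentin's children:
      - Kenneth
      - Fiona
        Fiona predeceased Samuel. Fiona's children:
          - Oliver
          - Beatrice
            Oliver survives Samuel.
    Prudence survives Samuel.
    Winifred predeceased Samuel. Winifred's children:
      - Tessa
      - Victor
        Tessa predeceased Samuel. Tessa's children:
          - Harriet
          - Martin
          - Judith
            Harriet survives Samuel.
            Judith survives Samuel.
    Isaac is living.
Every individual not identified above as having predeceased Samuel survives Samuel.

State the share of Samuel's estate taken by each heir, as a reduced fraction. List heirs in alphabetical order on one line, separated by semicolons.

There is no surviving spouse, so the entire estate passes to Samuel's descendants per capita at each generation.
At generation 1 (Quentin, Prudence, Winifred, Isaac) there are 4 shares of (1)/4 = 1/4 each.
Living: Prudence and Isaac — each takes 1/4.
Deceased: Quentin and Winifred. Their combined 1/2 is pooled and carried to generation 2.
At generation 2 (Kenneth, Fiona, Tessa, Victor) there are 4 shares of (1/2)/4 = 1/8 each.
Living: Kenneth and Victor — each takes 1/8.
Deceased: Fiona and Tessa. Their combined 1/4 is pooled and carried to generation 3.
At generation 3 (Oliver, Beatrice, Harriet, Martin, Judith) there are 5 shares of (1/4)/5 = 1/20 each.
Living: Oliver, Beatrice, Harriet, Martin, and Judith — each takes 1/20.

Beatrice 1/20; Harriet 1/20; Isaac 1/4; Judith 1/20; Kenneth 1/8; Martin 1/20; Oliver 1/20; Prudence 1/4; Victor 1/8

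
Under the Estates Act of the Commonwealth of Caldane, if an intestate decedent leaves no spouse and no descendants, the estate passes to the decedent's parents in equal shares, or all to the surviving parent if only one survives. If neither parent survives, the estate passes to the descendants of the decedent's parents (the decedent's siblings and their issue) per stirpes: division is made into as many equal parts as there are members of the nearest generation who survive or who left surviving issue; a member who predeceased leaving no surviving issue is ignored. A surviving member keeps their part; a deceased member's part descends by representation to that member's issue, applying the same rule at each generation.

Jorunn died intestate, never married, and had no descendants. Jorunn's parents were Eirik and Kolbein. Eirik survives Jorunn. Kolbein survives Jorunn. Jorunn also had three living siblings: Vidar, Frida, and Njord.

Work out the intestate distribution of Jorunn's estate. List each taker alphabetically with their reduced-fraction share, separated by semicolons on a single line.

Eirik 1/2; Kolbein 1/2

Both parents survive, so Eirik and Kolbein each take 1/2. The siblings take nothing because a surviving parent has priority.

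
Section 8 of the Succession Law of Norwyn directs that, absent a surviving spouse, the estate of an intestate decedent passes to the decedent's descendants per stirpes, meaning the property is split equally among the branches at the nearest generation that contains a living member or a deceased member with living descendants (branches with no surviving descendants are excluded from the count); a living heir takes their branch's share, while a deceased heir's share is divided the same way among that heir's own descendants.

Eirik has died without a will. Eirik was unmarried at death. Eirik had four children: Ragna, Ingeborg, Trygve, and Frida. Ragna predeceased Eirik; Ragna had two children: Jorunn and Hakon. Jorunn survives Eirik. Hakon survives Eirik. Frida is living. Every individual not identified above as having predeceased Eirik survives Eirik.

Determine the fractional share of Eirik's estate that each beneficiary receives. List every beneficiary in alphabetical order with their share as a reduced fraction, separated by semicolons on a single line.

There is no surviving spouse, so the entire estate passes to Eirik's descendants per stirpes.
The estate is divided into 4 equal shares of 1/4 among Ragna, Ingeborg, Trygve, Frida.
Ragna predeceased; the 1/4 allotted to Ragna's branch passes to Ragna's issue by representation.
The 1/4 is divided into 2 equal shares of 1/8 among Jorunn, Hakon.
Jorunn is living and takes 1/8.
Hakon is living and takes 1/8.
Ingeborg is living and takes 1/4.
Trygve is living and takes 1/4.
Frida is living and takes 1/4.

Frida 1/4; Hakon 1/8; Ingeborg 1/4; Jorunn 1/8; Trygve 1/4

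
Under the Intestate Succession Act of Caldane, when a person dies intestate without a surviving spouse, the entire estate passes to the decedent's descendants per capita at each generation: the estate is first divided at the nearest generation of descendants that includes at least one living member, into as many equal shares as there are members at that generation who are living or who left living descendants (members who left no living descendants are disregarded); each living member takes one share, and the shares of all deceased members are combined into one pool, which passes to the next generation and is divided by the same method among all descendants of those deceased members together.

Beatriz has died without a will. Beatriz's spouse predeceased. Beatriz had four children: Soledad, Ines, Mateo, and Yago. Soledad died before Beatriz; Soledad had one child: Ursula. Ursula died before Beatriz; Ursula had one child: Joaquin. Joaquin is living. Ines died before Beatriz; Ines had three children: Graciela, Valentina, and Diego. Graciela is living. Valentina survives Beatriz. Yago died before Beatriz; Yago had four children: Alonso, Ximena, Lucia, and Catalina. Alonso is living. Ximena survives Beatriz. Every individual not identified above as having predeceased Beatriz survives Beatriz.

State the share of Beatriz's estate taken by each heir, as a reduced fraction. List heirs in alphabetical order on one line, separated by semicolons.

Alonso 3/32; Catalina 3/32; Diego 3/32; Graciela 3/32; Joaquin 3/32; Lucia 3/32; Mateo 1/4; Valentina 3/32; Ximena 3/32

There is no surviving spouse, so the entire estate passes to Beatriz's descendants per capita at each generation.
At generation 1 (Soledad, Ines, Mateo, Yago) there are 4 shares of (1)/4 = 1/4 each.
Living: Mateo — each takes 1/4.
Deceased: Soledad, Ines, and Yago. Their combined 3/4 is pooled and carried to generation 2.
At generation 2 (Ursula, Graciela, Valentina, Diego, Alonso, Ximena, Lucia, Catalina) there are 8 shares of (3/4)/8 = 3/32 each.
Living: Graciela, Valentina, Diego, Alonso, Ximena, Lucia, and Catalina — each takes 3/32.
Deceased: Ursula. That 3/32 share is carried to generation 3.
At generation 3 (Joaquin) there are 1 shares of (3/32)/1 = 3/32 each.
Living: Joaquin — each takes 3/32.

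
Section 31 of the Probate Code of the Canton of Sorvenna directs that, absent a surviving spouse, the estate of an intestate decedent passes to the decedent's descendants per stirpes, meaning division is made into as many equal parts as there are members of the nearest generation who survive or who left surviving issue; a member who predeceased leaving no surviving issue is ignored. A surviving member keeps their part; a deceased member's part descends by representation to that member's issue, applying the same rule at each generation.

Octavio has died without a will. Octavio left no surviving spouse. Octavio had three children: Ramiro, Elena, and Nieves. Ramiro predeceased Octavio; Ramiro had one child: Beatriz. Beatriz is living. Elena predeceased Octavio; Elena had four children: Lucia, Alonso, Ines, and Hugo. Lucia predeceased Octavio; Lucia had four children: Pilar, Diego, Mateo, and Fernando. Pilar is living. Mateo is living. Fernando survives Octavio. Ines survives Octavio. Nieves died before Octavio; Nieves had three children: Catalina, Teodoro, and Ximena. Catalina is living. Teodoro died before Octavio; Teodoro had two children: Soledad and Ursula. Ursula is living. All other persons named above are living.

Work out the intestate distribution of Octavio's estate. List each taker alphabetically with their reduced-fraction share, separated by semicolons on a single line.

There is no surviving spouse, so the entire estate passes to Octavio's descendants per stirpes.
The estate is divided into 3 equal shares of 1/3 among Ramiro, Elena, Nieves.
Ramiro predeceased; the 1/3 allotted to Ramiro's branch passes to Ramiro's issue by representation.
Beatriz is the sole taker at this level and receives the full 1/3.
Elena predeceased; the 1/3 allotted to Elena's branch passes to Elena's issue by representation.
The 1/3 is divided into 4 equal shares of 1/12 among Lucia, Alonso, Ines, Hugo.
Lucia predeceased; the 1/12 allotted to Lucia's branch passes to Lucia's issue by representation.
The 1/12 is divided into 4 equal shares of 1/48 among Pilar, Diego, Mateo, Fernando.
Pilar is living and takes 1/48.
Diego is living and takes 1/48.
Mateo is living and takes 1/48.
Fernando is living and takes 1/48.
Alonso is living and takes 1/12.
Ines is living and takes 1/12.
Hugo is living and takes 1/12.
Nieves predeceased; the 1/3 allotted to Nieves's branch passes to Nieves's issue by representation.
The 1/3 is divided into 3 equal shares of 1/9 among Catalina, Teodoro, Ximena.
Catalina is living and takes 1/9.
Teodoro predeceased; the 1/9 allotted to Teodoro's branch passes to Teodoro's issue by representation.
The 1/9 is divided into 2 equal shares of 1/18 among Soledad, Ursula.
Soledad is living and takes 1/18.
Ursula is living and takes 1/18.
Ximena is living and takes 1/9.

Alonso 1/12; Beatriz 1/3; Catalina 1/9; Diego 1/48; Fernando 1/48; Hugo 1/12; Ines 1/12; Mateo 1/48; Pilar 1/48; Soledad 1/18; Ursula 1/18; Ximena 1/9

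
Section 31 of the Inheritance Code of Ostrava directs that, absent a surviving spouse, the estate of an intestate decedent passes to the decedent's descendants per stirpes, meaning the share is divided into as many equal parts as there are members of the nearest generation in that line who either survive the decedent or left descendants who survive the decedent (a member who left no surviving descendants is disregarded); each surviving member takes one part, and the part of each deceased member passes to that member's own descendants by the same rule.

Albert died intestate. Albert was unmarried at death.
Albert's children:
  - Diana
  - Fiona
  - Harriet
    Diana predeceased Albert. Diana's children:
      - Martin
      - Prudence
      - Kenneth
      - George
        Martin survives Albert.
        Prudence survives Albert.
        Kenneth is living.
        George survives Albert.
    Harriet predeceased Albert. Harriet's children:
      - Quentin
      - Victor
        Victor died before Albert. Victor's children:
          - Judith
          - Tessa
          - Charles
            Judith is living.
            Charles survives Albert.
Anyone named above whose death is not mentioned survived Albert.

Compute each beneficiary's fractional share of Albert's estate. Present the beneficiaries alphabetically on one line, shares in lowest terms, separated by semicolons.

Charles 1/18; Fiona 1/3; George 1/12; Judith 1/18; Kenneth 1/12; Martin 1/12; Prudence 1/12; Quentin 1/6; Tessa 1/18

There is no surviving spouse, so the entire estate passes to Albert's descendants per stirpes.
The estate is divided into 3 equal shares of 1/3 among Diana, Fiona, Harriet.
Diana predeceased; the 1/3 allotted to Diana's branch passes to Diana's issue by representation.
The 1/3 is divided into 4 equal shares of 1/12 among Martin, Prudence, Kenneth, George.
Martin is living and takes 1/12.
Prudence is living and takes 1/12.
Kenneth is living and takes 1/12.
George is living and takes 1/12.
Fiona is living and takes 1/3.
Harriet predeceased; the 1/3 allotted to Harriet's branch passes to Harriet's issue by representation.
The 1/3 is divided into 2 equal shares of 1/6 among Quentin, Victor.
Quentin is living and takes 1/6.
Victor predeceased; the 1/6 allotted to Victor's branch passes to Victor's issue by representation.
The 1/6 is divided into 3 equal shares of 1/18 among Judith, Tessa, Charles.
Judith is living and takes 1/18.
Tessa is living and takes 1/18.
Charles is living and takes 1/18.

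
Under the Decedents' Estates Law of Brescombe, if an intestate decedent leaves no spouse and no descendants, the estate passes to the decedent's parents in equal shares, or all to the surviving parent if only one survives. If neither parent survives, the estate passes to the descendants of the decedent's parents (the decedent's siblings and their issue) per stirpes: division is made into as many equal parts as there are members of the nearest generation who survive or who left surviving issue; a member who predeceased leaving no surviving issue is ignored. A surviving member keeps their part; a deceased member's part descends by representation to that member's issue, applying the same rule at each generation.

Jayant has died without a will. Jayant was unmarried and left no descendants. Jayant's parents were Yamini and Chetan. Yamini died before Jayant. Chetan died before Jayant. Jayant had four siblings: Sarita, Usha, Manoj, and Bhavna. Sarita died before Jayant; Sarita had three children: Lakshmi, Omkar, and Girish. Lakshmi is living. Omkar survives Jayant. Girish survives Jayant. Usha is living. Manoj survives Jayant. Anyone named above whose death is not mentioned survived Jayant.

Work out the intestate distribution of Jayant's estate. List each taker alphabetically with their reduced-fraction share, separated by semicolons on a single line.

Neither parent survives and there are no descendants, so the estate passes to Jayant's siblings and their issue per stirpes.
The estate is divided into 4 equal shares of 1/4 among Sarita, Usha, Manoj, Bhavna.
Sarita predeceased; the 1/4 allotted to Sarita's branch passes to Sarita's issue by representation.
The 1/4 is divided into 3 equal shares of 1/12 among Lakshmi, Omkar, Girish.
Lakshmi is living and takes 1/12.
Omkar is living and takes 1/12.
Girish is living and takes 1/12.
Usha is living and takes 1/4.
Manoj is living and takes 1/4.
Bhavna is living and takes 1/4.

Bhavna 1/4; Girish 1/12; Lakshmi 1/12; Manoj 1/4; Omkar 1/12; Usha 1/4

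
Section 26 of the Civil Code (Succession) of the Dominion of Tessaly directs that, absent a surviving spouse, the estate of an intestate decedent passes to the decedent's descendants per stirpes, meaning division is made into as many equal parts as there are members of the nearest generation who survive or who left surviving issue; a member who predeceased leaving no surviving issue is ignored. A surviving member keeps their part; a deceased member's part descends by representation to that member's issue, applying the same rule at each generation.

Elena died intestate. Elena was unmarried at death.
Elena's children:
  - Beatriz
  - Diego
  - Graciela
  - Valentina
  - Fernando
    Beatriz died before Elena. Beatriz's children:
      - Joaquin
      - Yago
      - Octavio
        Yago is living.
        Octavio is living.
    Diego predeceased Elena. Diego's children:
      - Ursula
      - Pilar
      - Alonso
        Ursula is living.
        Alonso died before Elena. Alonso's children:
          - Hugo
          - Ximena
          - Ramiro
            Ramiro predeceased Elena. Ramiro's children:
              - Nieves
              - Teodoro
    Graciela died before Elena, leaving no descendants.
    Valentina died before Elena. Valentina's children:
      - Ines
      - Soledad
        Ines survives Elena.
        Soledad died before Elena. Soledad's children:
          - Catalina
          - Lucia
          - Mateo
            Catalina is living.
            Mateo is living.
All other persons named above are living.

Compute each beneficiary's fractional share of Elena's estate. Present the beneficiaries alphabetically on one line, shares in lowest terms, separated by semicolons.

Catalina 1/24; Fernando 1/4; Hugo 1/36; Ines 1/8; Joaquin 1/12; Lucia 1/24; Mateo 1/24; Nieves 1/72; Octavio 1/12; Pilar 1/12; Teodoro 1/72; Ursula 1/12; Ximena 1/36; Yago 1/12

There is no surviving spouse, so the entire estate passes to Elena's descendants per stirpes.
Graciela left no surviving issue, so that branch lapses and is disregarded.
The estate is divided into 4 equal shares of 1/4 among Beatriz, Diego, Valentina, Fernando.
Beatriz predeceased; the 1/4 allotted to Beatriz's branch passes to Beatriz's issue by representation.
The 1/4 is divided into 3 equal shares of 1/12 among Joaquin, Yago, Octavio.
Joaquin is living and takes 1/12.
Yago is living and takes 1/12.
Octavio is living and takes 1/12.
Diego predeceased; the 1/4 allotted to Diego's branch passes to Diego's issue by representation.
The 1/4 is divided into 3 equal shares of 1/12 among Ursula, Pilar, Alonso.
Ursula is living and takes 1/12.
Pilar is living and takes 1/12.
Alonso predeceased; the 1/12 allotted to Alonso's branch passes to Alonso's issue by representation.
The 1/12 is divided into 3 equal shares of 1/36 among Hugo, Ximena, Ramiro.
Hugo is living and takes 1/36.
Ximena is living and takes 1/36.
Ramiro predeceased; the 1/36 allotted to Ramiro's branch passes to Ramiro's issue by representation.
The 1/36 is divided into 2 equal shares of 1/72 among Nieves, Teodoro.
Nieves is living and takes 1/72.
Teodoro is living and takes 1/72.
Valentina predeceased; the 1/4 allotted to Valentina's branch passes to Valentina's issue by representation.
The 1/4 is divided into 2 equal shares of 1/8 among Ines, Soledad.
Ines is living and takes 1/8.
Soledad predeceased; the 1/8 allotted to Soledad's branch passes to Soledad's issue by representation.
The 1/8 is divided into 3 equal shares of 1/24 among Catalina, Lucia, Mateo.
Catalina is living and takes 1/24.
Lucia is living and takes 1/24.
Mateo is living and takes 1/24.
Fernando is living and takes 1/4.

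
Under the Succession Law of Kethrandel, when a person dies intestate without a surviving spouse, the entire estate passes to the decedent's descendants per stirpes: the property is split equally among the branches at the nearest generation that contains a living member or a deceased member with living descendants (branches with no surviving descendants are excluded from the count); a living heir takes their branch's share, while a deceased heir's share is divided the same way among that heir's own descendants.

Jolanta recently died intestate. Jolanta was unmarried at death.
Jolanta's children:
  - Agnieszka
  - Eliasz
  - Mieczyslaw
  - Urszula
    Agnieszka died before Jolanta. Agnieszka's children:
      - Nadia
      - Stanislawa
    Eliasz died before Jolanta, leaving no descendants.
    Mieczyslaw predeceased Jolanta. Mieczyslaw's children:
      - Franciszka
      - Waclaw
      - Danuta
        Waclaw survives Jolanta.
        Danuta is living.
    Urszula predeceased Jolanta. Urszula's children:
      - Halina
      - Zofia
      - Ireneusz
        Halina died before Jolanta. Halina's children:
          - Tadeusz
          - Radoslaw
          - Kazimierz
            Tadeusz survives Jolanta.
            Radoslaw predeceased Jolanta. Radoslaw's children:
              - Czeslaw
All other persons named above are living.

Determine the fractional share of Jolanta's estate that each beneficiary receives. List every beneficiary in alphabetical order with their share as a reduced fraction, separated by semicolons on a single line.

There is no surviving spouse, so the entire estate passes to Jolanta's descendants per stirpes.
Eliasz left no surviving issue, so that branch lapses and is disregarded.
The estate is divided into 3 equal shares of 1/3 among Agnieszka, Mieczyslaw, Urszula.
Agnieszka predeceased; the 1/3 allotted to Agnieszka's branch passes to Agnieszka's issue by representation.
The 1/3 is divided into 2 equal shares of 1/6 among Nadia, Stanislawa.
Nadia is living and takes 1/6.
Stanislawa is living and takes 1/6.
Mieczyslaw predeceased; the 1/3 allotted to Mieczyslaw's branch passes to Mieczyslaw's issue by representation.
The 1/3 is divided into 3 equal shares of 1/9 among Franciszka, Waclaw, Danuta.
Franciszka is living and takes 1/9.
Waclaw is living and takes 1/9.
Danuta is living and takes 1/9.
Urszula predeceased; the 1/3 allotted to Urszula's branch passes to Urszula's issue by representation.
The 1/3 is divided into 3 equal shares of 1/9 among Halina, Zofia, Ireneusz.
Halina predeceased; the 1/9 allotted to Halina's branch passes to Halina's issue by representation.
The 1/9 is divided into 3 equal shares of 1/27 among Tadeusz, Radoslaw, Kazimierz.
Tadeusz is living and takes 1/27.
Radoslaw predeceased; the 1/27 allotted to Radoslaw's branch passes to Radoslaw's issue by representation.
Czeslaw is the sole taker at this level and receives the full 1/27.
Kazimierz is living and takes 1/27.
Zofia is living and takes 1/9.
Ireneusz is living and takes 1/9.

Czeslaw 1/27; Danuta 1/9; Franciszka 1/9; Ireneusz 1/9; Kazimierz 1/27; Nadia 1/6; Stanislawa 1/6; Tadeusz 1/27; Waclaw 1/9; Zofia 1/9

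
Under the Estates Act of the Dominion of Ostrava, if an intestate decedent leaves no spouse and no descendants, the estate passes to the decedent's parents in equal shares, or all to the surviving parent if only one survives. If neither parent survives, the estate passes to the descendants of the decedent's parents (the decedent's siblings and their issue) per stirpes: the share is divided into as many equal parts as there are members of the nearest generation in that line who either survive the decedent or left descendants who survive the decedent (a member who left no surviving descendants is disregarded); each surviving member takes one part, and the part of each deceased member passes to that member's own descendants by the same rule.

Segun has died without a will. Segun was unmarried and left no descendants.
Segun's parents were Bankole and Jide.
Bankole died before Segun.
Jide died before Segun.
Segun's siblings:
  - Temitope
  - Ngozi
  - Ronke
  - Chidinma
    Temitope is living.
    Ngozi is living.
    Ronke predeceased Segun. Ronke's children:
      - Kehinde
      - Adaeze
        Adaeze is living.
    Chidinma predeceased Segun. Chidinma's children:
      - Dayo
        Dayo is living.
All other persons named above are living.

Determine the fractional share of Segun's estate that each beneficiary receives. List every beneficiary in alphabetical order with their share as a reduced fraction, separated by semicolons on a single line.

Neither parent survives and there are no descendants, so the estate passes to Segun's siblings and their issue per stirpes.
The estate is divided into 4 equal shares of 1/4 among Temitope, Ngozi, Ronke, Chidinma.
Temitope is living and takes 1/4.
Ngozi is living and takes 1/4.
Ronke predeceased; the 1/4 allotted to Ronke's branch passes to Ronke's issue by representation.
The 1/4 is divided into 2 equal shares of 1/8 among Kehinde, Adaeze.
Kehinde is living and takes 1/8.
Adaeze is living and takes 1/8.
Chidinma predeceased; the 1/4 allotted to Chidinma's branch passes to Chidinma's issue by representation.
Dayo is the sole taker at this level and receives the full 1/4.

Adaeze 1/8; Dayo 1/4; Kehinde 1/8; Ngozi 1/4; Temitope 1/4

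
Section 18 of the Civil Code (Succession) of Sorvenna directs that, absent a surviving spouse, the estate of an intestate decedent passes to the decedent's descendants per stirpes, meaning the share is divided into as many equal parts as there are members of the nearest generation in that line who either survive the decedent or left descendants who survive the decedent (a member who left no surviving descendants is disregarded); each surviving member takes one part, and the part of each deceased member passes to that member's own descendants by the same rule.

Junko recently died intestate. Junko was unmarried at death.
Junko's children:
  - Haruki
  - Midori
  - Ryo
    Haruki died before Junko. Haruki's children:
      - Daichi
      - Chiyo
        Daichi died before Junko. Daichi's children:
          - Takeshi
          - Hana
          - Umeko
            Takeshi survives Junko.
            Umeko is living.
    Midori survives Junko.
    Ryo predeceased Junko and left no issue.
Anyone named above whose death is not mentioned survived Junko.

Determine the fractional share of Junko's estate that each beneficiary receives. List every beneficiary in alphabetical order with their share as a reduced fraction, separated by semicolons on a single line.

There is no surviving spouse, so the entire estate passes to Junko's descendants per stirpes.
Ryo left no surviving issue, so that branch lapses and is disregarded.
The estate is divided into 2 equal shares of 1/2 among Haruki, Midori.
Haruki predeceased; the 1/2 allotted to Haruki's branch passes to Haruki's issue by representation.
The 1/2 is divided into 2 equal shares of 1/4 among Daichi, Chiyo.
Daichi predeceased; the 1/4 allotted to Daichi's branch passes to Daichi's issue by representation.
The 1/4 is divided into 3 equal shares of 1/12 among Takeshi, Hana, Umeko.
Takeshi is living and takes 1/12.
Hana is living and takes 1/12.
Umeko is living and takes 1/12.
Chiyo is living and takes 1/4.
Midori is living and takes 1/2.

Chiyo 1/4; Hana 1/12; Midori 1/2; Takeshi 1/12; Umeko 1/12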